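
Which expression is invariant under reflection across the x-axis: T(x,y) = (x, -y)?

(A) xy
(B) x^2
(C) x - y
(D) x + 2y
B

The map is reflection across the x-axis: T(x,y) = (x, -y).
Substitute the transformed coordinates into each option and compare with the original:
(A) xy  ->  (x)(-y) = -xy   [differs from xy: not invariant]
(B) x^2  ->  (x)^2 = x^2   [equals x^2: invariant]
(C) x - y  ->  (x) - (-y) = x + y   [differs from x - y: not invariant]
(D) x + 2y  ->  (x) + 2(-y) = x - 2y   [differs from x + 2y: not invariant]

Only option (B), x^2, is unchanged by the transformation.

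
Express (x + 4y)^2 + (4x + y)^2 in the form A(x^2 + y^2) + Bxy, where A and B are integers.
17(x^2 + y^2) + 16xy

Expanding: (x + 4y)^2 = x^2 + 8xy + 16y^2
(4x + y)^2 = 16x^2 + 8xy + y^2
Sum = (1+16)(x^2+y^2) + 16xy = 17(x^2 + y^2) + 16xy
This is symmetric in x and y.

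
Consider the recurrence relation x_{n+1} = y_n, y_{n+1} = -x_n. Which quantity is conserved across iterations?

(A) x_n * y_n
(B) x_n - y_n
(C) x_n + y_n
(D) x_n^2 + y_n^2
D

For the recurrence x_{n+1} = y_n, y_{n+1} = -x_n:

x_{n+1}^2 + y_{n+1}^2 = y_n^2 + (-x_n)^2 = x_n^2 + y_n^2
The sum of squares is conserved (like energy in a harmonic oscillator).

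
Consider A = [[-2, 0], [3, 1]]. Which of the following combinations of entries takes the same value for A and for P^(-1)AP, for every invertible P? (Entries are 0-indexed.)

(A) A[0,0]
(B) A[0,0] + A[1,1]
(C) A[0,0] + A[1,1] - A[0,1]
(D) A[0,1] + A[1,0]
B

A[0,0] + A[1,1] is the trace of A. By the cyclic property of the trace, tr(P^(-1)AP) = tr(APP^(-1)) = tr(A), so it is the same for every matrix similar to A.

The other combinations are not similarity invariants. For example, take P = [[1, 1], [1, 2]] (det P = 1), so P^(-1) = [[2, -1], [-1, 1]] and
B = P^(-1)AP = [[-8, -9], [6, 7]].
Evaluating each option on A and on B:
(A) A[0,0]: -2 for A, -8 for B -> changes
(B) A[0,0] + A[1,1]: -1 for A, -1 for B -> unchanged
(C) A[0,0] + A[1,1] - A[0,1]: -1 for A, 8 for B -> changes
(D) A[0,1] + A[1,0]: 3 for A, -3 for B -> changes

Only (B) A[0,0] + A[1,1] = -1 survives (and it does so for every P, not just this one), so it is the invariant.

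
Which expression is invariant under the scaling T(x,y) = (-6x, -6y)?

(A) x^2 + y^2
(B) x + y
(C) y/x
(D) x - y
C

Under the uniform scaling T(x,y) = (-6x, -6y):
Substitute the transformed coordinates into each option and compare with the original:
(A) x^2 + y^2  ->  (-6x)^2 + (-6y)^2 = 36x^2 + 36y^2   [differs from x^2 + y^2: not invariant]
(B) x + y  ->  (-6x) + (-6y) = -6x - 6y   [differs from x + y: not invariant]
(C) y/x  ->  (-6y)/(-6x) = y/x   [equals y/x: invariant]
(D) x - y  ->  (-6x) - (-6y) = -6x + 6y   [differs from x - y: not invariant]

Only option (C), y/x, is unchanged by the transformation.
The common factor -6 cancels in a ratio of coordinates, while sums, products and sums of squares pick up factors of -6 or 36.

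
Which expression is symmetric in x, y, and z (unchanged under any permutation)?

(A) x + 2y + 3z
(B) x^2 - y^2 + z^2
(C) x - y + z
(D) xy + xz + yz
D

A symmetric expression is unchanged when the variables are permuted; here the transformation to test is the swap (x, y) -> (y, x).
A symmetric expression must survive every permutation; the single swap x <-> y already eliminates the distractors, and the keyed expression is also unchanged by x <-> z and y <-> z (each variable enters it in exactly the same way).
Substitute the transformed coordinates into each option and compare with the original:
(A) x + 2y + 3z  ->  (y) + 2(x) + 3z = 2x + y + 3z   [differs from x + 2y + 3z: not invariant]
(B) x^2 - y^2 + z^2  ->  (y)^2 - (x)^2 + z^2 = -x^2 + y^2 + z^2   [differs from x^2 - y^2 + z^2: not invariant]
(C) x - y + z  ->  (y) - (x) + z = -x + y + z   [differs from x - y + z: not invariant]
(D) xy + xz + yz  ->  (y)(x) + (y)z + (x)z = xy + xz + yz   [equals xy + xz + yz: invariant]

Only option (D), xy + xz + yz, is unchanged by the transformation.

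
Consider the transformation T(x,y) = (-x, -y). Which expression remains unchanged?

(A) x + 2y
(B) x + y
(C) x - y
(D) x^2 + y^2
D

An expression E(x,y) is invariant under T if E(T(x,y)) = E(x,y). Here T(x,y) = (-x, -y).
Substitute the transformed coordinates into each option and compare with the original:
(A) x + 2y  ->  (-x) + 2(-y) = -x - 2y   [differs from x + 2y: not invariant]
(B) x + y  ->  (-x) + (-y) = -x - y   [differs from x + y: not invariant]
(C) x - y  ->  (-x) - (-y) = -x + y   [differs from x - y: not invariant]
(D) x^2 + y^2  ->  (-x)^2 + (-y)^2 = x^2 + y^2   [equals x^2 + y^2: invariant]

Only option (D), x^2 + y^2, is unchanged by the transformation.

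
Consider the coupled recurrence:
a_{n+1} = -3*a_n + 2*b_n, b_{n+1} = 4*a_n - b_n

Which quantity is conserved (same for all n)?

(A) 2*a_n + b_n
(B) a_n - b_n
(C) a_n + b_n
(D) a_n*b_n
C

Replace a_n by a_{n+1} = -3*a_n + 2*b_n and b_n by b_{n+1} = 4*a_n - b_n in each option and simplify:
(A) 2*a_n + b_n  ->  2*(-3*a_n + 2*b_n) + (4*a_n - b_n) = -2*a_n + 3*b_n   [not conserved]
(B) a_n - b_n  ->  (-3*a_n + 2*b_n) - (4*a_n - b_n) = -7*a_n + 3*b_n   [not conserved]
(C) a_n + b_n  ->  (-3*a_n + 2*b_n) + (4*a_n - b_n) = a_n + b_n   [conserved]
(D) a_n*b_n  ->  (-3*a_n + 2*b_n)*(4*a_n - b_n) = -12*a_n^2 + 11*a_n*b_n - 2*b_n^2   [not conserved]

Only (C) a_n + b_n returns to itself after one step, so it is the conserved quantity.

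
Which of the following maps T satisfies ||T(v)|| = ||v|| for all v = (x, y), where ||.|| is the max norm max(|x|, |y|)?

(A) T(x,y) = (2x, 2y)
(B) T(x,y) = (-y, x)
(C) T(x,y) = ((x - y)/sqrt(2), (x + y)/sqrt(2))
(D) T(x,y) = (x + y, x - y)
B

A transformation preserves a norm if ||T(v)|| = ||v|| for every v; a single vector where the norm changes rules an option out.

(A) T(x,y) = (2x, 2y): v = (1, 0) has norm max(|1|, |0|) = 1, but T(v) = (2, 0) has norm 2 -- not preserved.
(B) T(x,y) = (-y, x): preserves the norm -- it only permutes the coordinates and/or flips signs, which leaves max(|x|, |y|) unchanged.
(C) T(x,y) = ((x - y)/sqrt(2), (x + y)/sqrt(2)): v = (1, 0) has norm max(|1|, |0|) = 1, but T(v) = (sqrt(2)/2, sqrt(2)/2) has norm sqrt(2)/2 -- not preserved.
(D) T(x,y) = (x + y, x - y): v = (1, 1) has norm max(|1|, |1|) = 1, but T(v) = (2, 0) has norm 2 -- not preserved.

Therefore the answer is (B).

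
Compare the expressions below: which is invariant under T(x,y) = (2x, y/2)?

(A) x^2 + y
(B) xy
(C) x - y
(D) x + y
B

An expression E(x,y) is invariant under T if E(T(x,y)) = E(x,y). Here T(x,y) = (2x, y/2).
Substitute the transformed coordinates into each option and compare with the original:
(A) x^2 + y  ->  (2x)^2 + (y/2) = 4x^2 + y/2   [differs from x^2 + y: not invariant]
(B) xy  ->  (2x)(y/2) = xy   [equals xy: invariant]
(C) x - y  ->  (2x) - (y/2) = 2x - y/2   [differs from x - y: not invariant]
(D) x + y  ->  (2x) + (y/2) = 2x + y/2   [differs from x + y: not invariant]

Only option (B), xy, is unchanged by the transformation.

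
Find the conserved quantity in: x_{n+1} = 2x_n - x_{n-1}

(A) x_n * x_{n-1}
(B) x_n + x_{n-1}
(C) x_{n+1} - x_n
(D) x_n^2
C

For the recurrence x_{n+1} = 2x_n - x_{n-1}:

If x_{n+1} = 2x_n - x_{n-1}, then:
x_{n+1} - x_n = x_n - x_{n-1}
The first difference is constant throughout the sequence.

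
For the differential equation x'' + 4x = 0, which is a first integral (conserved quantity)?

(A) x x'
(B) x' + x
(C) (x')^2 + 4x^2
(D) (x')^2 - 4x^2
C

A first integral I satisfies dI/dt = 0 along every solution. Differentiate each option and use the equation of motion:
(A) d/dt[x x'] = (x')^2 + x x'' = (x')^2 - 4x^2, not identically 0
(B) d/dt[x' + x] = x'' + x' = -4x + x', not identically 0
(C) d/dt[(x')^2 + 4x^2] = 2x'x'' + 8x x' = 2x'(-4x) + 8x x' = 0
(D) d/dt[(x')^2 - 4x^2] = 2x'x'' - 8x x' = -16x x', not identically 0

Only (C) has zero time-derivative. So the energy-like quantity (x')^2 + 4x^2 is the first integral.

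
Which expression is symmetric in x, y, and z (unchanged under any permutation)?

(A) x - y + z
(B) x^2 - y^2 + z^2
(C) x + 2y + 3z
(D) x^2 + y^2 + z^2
D

A symmetric expression is unchanged when the variables are permuted; here the transformation to test is the swap (x, y) -> (y, x).
A symmetric expression must survive every permutation; the single swap x <-> y already eliminates the distractors, and the keyed expression is also unchanged by x <-> z and y <-> z (each variable enters it in exactly the same way).
Substitute the transformed coordinates into each option and compare with the original:
(A) x - y + z  ->  (y) - (x) + z = -x + y + z   [differs from x - y + z: not invariant]
(B) x^2 - y^2 + z^2  ->  (y)^2 - (x)^2 + z^2 = -x^2 + y^2 + z^2   [differs from x^2 - y^2 + z^2: not invariant]
(C) x + 2y + 3z  ->  (y) + 2(x) + 3z = 2x + y + 3z   [differs from x + 2y + 3z: not invariant]
(D) x^2 + y^2 + z^2  ->  (y)^2 + (x)^2 + z^2 = x^2 + y^2 + z^2   [equals x^2 + y^2 + z^2: invariant]

Only option (D), x^2 + y^2 + z^2, is unchanged by the transformation.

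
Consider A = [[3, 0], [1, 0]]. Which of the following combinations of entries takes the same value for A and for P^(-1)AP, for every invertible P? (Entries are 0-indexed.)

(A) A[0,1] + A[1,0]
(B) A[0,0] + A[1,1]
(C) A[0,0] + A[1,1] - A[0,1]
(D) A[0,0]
B

A[0,0] + A[1,1] is the trace of A. By the cyclic property of the trace, tr(P^(-1)AP) = tr(APP^(-1)) = tr(A), so it is the same for every matrix similar to A.

The other combinations are not similarity invariants. For example, take P = [[1, 1], [1, 2]] (det P = 1), so P^(-1) = [[2, -1], [-1, 1]] and
B = P^(-1)AP = [[5, 5], [-2, -2]].
Evaluating each option on A and on B:
(A) A[0,1] + A[1,0]: 1 for A, 3 for B -> changes
(B) A[0,0] + A[1,1]: 3 for A, 3 for B -> unchanged
(C) A[0,0] + A[1,1] - A[0,1]: 3 for A, -2 for B -> changes
(D) A[0,0]: 3 for A, 5 for B -> changes

Only (B) A[0,0] + A[1,1] = 3 survives (and it does so for every P, not just this one), so it is the invariant.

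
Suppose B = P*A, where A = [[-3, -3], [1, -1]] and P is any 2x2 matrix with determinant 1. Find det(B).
6

By the multiplicative property of determinants, det(B) = det(P*A) = det(P) * det(A) = det(A),
so the determinant is invariant under multiplication by any determinant-1 matrix; we just need det(A).

det(A) = (-3)(-1) - (-3)(1) = 3 - (-3) = 6

Therefore det(B) = 1 * 6 = 6.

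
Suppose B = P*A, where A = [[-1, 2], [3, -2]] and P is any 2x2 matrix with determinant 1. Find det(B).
-4

By the multiplicative property of determinants, det(B) = det(P*A) = det(P) * det(A) = det(A),
so the determinant is invariant under multiplication by any determinant-1 matrix; we just need det(A).

det(A) = (-1)(-2) - (2)(3) = 2 - 6 = -4

Therefore det(B) = 1 * (-4) = -4.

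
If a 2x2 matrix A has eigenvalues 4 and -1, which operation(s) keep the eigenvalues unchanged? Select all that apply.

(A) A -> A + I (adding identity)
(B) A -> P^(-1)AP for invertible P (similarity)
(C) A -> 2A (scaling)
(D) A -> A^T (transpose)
B and D

Eigenvalues are preserved by:
1. Similarity transformations: A -> P^(-1)AP (same characteristic polynomial)
2. Transpose: A^T has the same eigenvalues as A

Eigenvalues are NOT preserved by:
- Adding identity: eigenvalues become 4+1, -1+1
- Scaling: eigenvalues become 8, -2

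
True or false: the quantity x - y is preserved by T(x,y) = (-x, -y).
False

Substitute T(x,y) = (-x, -y) into the expression and compare with the original.

Original: x - y
After applying T: (-x) - (-y) = -x + y

This differs from the original x - y (difference: -2x + 2y), so the expression is NOT invariant.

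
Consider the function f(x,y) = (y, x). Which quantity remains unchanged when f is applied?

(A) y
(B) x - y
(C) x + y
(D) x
C

For f(x,y) = (y, x):
After applying f: x' = y, y' = x. So x' + y' = y + x = x + y.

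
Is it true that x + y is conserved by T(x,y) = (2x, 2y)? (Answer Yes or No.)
No

Substitute T(x,y) = (2x, 2y) into the expression and compare with the original.

Original: x + y
After applying T: (2x) + (2y) = 2x + 2y

This differs from the original x + y (difference: x + y), so the expression is NOT invariant.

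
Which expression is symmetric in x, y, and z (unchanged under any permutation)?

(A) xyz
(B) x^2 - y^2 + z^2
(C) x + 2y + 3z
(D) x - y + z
A

A symmetric expression is unchanged when the variables are permuted; here the transformation to test is the swap (x, y) -> (y, x).
A symmetric expression must survive every permutation; the single swap x <-> y already eliminates the distractors, and the keyed expression is also unchanged by x <-> z and y <-> z (each variable enters it in exactly the same way).
Substitute the transformed coordinates into each option and compare with the original:
(A) xyz  ->  (y)(x)z = xyz   [equals xyz: invariant]
(B) x^2 - y^2 + z^2  ->  (y)^2 - (x)^2 + z^2 = -x^2 + y^2 + z^2   [differs from x^2 - y^2 + z^2: not invariant]
(C) x + 2y + 3z  ->  (y) + 2(x) + 3z = 2x + y + 3z   [differs from x + 2y + 3z: not invariant]
(D) x - y + z  ->  (y) - (x) + z = -x + y + z   [differs from x - y + z: not invariant]

Only option (A), xyz, is unchanged by the transformation.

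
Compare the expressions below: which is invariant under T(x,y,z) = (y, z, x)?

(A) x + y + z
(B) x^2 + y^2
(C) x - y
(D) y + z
A

Apply T(x,y,z) = (y, z, x) to each option, i.e. replace (x, y, z) by the transformed coordinates.
Substitute the transformed coordinates into each option and compare with the original:
(A) x + y + z  ->  (y) + (z) + (x) = x + y + z   [equals x + y + z: invariant]
(B) x^2 + y^2  ->  (y)^2 + (z)^2 = y^2 + z^2   [differs from x^2 + y^2: not invariant]
(C) x - y  ->  (y) - (z) = y - z   [differs from x - y: not invariant]
(D) y + z  ->  (z) + (x) = x + z   [differs from y + z: not invariant]

Only option (A), x + y + z, is unchanged by the transformation.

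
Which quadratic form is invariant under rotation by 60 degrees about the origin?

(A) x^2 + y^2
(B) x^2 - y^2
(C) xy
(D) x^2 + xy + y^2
A

Rotation by 60 degrees sends (x, y) to (x/2 - sqrt(3)y/2, sqrt(3)x/2 + y/2).
Substitute the transformed coordinates into each option and compare with the original:
(A) x^2 + y^2  ->  (x/2 - sqrt(3)y/2)^2 + (sqrt(3)x/2 + y/2)^2 = x^2 + y^2   [equals x^2 + y^2: invariant]
(B) x^2 - y^2  ->  (x/2 - sqrt(3)y/2)^2 - (sqrt(3)x/2 + y/2)^2 = -x^2/2 - sqrt(3)xy + y^2/2   [differs from x^2 - y^2: not invariant]
(C) xy  ->  (x/2 - sqrt(3)y/2)(sqrt(3)x/2 + y/2) = sqrt(3)x^2/4 - xy/2 - sqrt(3)y^2/4   [differs from xy: not invariant]
(D) x^2 + xy + y^2  ->  (x/2 - sqrt(3)y/2)^2 + (x/2 - sqrt(3)y/2)(sqrt(3)x/2 + y/2) + (sqrt(3)x/2 + y/2)^2 = sqrt(3)x^2/4 + x^2 - xy/2 - sqrt(3)y^2/4 + y^2   [differs from x^2 + xy + y^2: not invariant]

Only option (A), x^2 + y^2, is unchanged by the transformation.
x^2 + y^2 is the squared distance from the origin, which rotations preserve.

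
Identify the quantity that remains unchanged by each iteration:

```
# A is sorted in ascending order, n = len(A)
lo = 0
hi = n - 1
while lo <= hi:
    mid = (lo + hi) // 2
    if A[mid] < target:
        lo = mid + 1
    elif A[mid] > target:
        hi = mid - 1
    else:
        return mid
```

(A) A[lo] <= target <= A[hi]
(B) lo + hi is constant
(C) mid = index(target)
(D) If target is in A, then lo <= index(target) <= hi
D

A loop invariant must hold before the first iteration and be re-established by every execution of the body.

(D) If target is in A, then lo <= index(target) <= hi: Before the loop [lo, hi] = [0, n-1] covers every index. When A[mid] < target, sortedness puts target strictly to the right of mid, so setting lo = mid + 1 keeps index(target) in [lo, hi]; symmetrically for hi = mid - 1. Hence 'if target is in A then lo <= index(target) <= hi' holds after every iteration, and when lo > hi it proves target is absent.

The other options fail:
(A) A[lo] <= target <= A[hi]: fails when target is not in A (e.g. target < A[0] already violates it before the loop), so it is not maintained in general.
(B) lo + hi is constant: each iteration moves exactly one of lo, hi, so lo + hi changes (e.g. 0 + (n-1) becomes (mid+1) + (n-1)).
(C) mid = index(target): mid is just the current probe; it equals index(target) only on the iteration that returns.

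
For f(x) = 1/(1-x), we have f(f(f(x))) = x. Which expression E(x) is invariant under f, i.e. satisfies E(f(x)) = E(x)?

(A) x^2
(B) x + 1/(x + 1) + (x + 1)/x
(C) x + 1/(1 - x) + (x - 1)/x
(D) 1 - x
C

Replace x by f(x) = 1/(1 - x) in each option and simplify. As a quick numerical cross-check, also compare E(4) with E(f(4)) = E(-1/3).

(A) x^2  ->  (1/(1 - x))^2 = (x - 1)^(-2); check: E(4) = 16 but E(-1/3) = 1/9.   [not invariant]
(B) x + 1/(x + 1) + (x + 1)/x  ->  (1/(1 - x)) + 1/((1/(1 - x)) + 1) + ((1/(1 - x)) + 1)/(1/(1 - x)) = (-x^3 + 6x^2 - 11x + 7)/(x^2 - 3x + 2); check: E(4) = 109/20 but E(-1/3) = -5/6.   [not invariant]
(C) x + 1/(1 - x) + (x - 1)/x  ->  (1/(1 - x)) + 1/(1 - (1/(1 - x))) + ((1/(1 - x)) - 1)/(1/(1 - x)), which simplifies back to x + 1/(1 - x) + (x - 1)/x; check: E(4) = 53/12, E(-1/3) = 53/12.   [invariant]
(D) 1 - x  ->  1 - (1/(1 - x)) = x/(x - 1); check: E(4) = -3 but E(-1/3) = 4/3.   [not invariant]

Only (C) is unchanged. Indeed f(f(x)) = 1/(1 - 1/(1-x)) = (1-x)/(-x) = (x-1)/x, so E(x) = x + f(x) + f(f(x)) is the sum over the whole 3-cycle; applying f just permutes the three terms cyclically (x -> f(x) -> f(f(x)) -> x), leaving the sum unchanged.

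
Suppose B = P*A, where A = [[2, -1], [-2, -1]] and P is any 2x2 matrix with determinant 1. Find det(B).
-4

By the multiplicative property of determinants, det(B) = det(P*A) = det(P) * det(A) = det(A),
so the determinant is invariant under multiplication by any determinant-1 matrix; we just need det(A).

det(A) = (2)(-1) - (-1)(-2) = -2 - 2 = -4

Therefore det(B) = 1 * (-4) = -4.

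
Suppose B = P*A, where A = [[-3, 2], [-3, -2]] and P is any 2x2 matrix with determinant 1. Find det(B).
12

By the multiplicative property of determinants, det(B) = det(P*A) = det(P) * det(A) = det(A),
so the determinant is invariant under multiplication by any determinant-1 matrix; we just need det(A).

det(A) = (-3)(-2) - (2)(-3) = 6 - (-6) = 12

Therefore det(B) = 1 * 12 = 12.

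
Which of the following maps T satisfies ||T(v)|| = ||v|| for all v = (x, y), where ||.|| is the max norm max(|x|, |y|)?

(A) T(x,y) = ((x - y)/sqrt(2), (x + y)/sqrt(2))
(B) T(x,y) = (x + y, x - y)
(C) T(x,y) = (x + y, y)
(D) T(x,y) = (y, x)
D

A transformation preserves a norm if ||T(v)|| = ||v|| for every v; a single vector where the norm changes rules an option out.

(A) T(x,y) = ((x - y)/sqrt(2), (x + y)/sqrt(2)): v = (1, 0) has norm max(|1|, |0|) = 1, but T(v) = (sqrt(2)/2, sqrt(2)/2) has norm sqrt(2)/2 -- not preserved.
(B) T(x,y) = (x + y, x - y): v = (1, 1) has norm max(|1|, |1|) = 1, but T(v) = (2, 0) has norm 2 -- not preserved.
(C) T(x,y) = (x + y, y): v = (1, 1) has norm max(|1|, |1|) = 1, but T(v) = (2, 1) has norm 2 -- not preserved.
(D) T(x,y) = (y, x): preserves the norm -- it only permutes the coordinates and/or flips signs, which leaves max(|x|, |y|) unchanged.

Therefore the answer is (D).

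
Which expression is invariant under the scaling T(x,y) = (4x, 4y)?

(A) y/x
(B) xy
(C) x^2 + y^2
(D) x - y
A

Under the uniform scaling T(x,y) = (4x, 4y):
Substitute the transformed coordinates into each option and compare with the original:
(A) y/x  ->  (4y)/(4x) = y/x   [equals y/x: invariant]
(B) xy  ->  (4x)(4y) = 16xy   [differs from xy: not invariant]
(C) x^2 + y^2  ->  (4x)^2 + (4y)^2 = 16x^2 + 16y^2   [differs from x^2 + y^2: not invariant]
(D) x - y  ->  (4x) - (4y) = 4x - 4y   [differs from x - y: not invariant]

Only option (A), y/x, is unchanged by the transformation.
The common factor 4 cancels in a ratio of coordinates, while sums, products and sums of squares pick up factors of 4 or 16.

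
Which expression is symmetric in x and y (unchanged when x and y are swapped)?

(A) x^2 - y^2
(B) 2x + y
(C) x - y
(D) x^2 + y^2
D

A symmetric expression is unchanged when the variables are permuted; here the transformation to test is the swap (x, y) -> (y, x).
Substitute the transformed coordinates into each option and compare with the original:
(A) x^2 - y^2  ->  (y)^2 - (x)^2 = -x^2 + y^2   [differs from x^2 - y^2: not invariant]
(B) 2x + y  ->  2(y) + (x) = x + 2y   [differs from 2x + y: not invariant]
(C) x - y  ->  (y) - (x) = -x + y   [differs from x - y: not invariant]
(D) x^2 + y^2  ->  (y)^2 + (x)^2 = x^2 + y^2   [equals x^2 + y^2: invariant]

Only option (D), x^2 + y^2, is unchanged by the transformation.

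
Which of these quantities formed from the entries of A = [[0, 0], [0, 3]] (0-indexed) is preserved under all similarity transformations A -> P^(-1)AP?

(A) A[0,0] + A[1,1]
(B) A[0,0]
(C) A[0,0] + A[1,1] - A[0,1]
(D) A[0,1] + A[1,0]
A

A[0,0] + A[1,1] is the trace of A. By the cyclic property of the trace, tr(P^(-1)AP) = tr(APP^(-1)) = tr(A), so it is the same for every matrix similar to A.

The other combinations are not similarity invariants. For example, take P = [[1, 1], [1, 2]] (det P = 1), so P^(-1) = [[2, -1], [-1, 1]] and
B = P^(-1)AP = [[-3, -6], [3, 6]].
Evaluating each option on A and on B:
(A) A[0,0] + A[1,1]: 3 for A, 3 for B -> unchanged
(B) A[0,0]: 0 for A, -3 for B -> changes
(C) A[0,0] + A[1,1] - A[0,1]: 3 for A, 9 for B -> changes
(D) A[0,1] + A[1,0]: 0 for A, -3 for B -> changes

Only (A) A[0,0] + A[1,1] = 3 survives (and it does so for every P, not just this one), so it is the invariant.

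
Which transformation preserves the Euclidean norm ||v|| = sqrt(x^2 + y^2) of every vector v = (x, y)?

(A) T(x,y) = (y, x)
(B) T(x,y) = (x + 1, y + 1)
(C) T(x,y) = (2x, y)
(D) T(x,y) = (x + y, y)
A

A transformation preserves a norm if ||T(v)|| = ||v|| for every v; a single vector where the norm changes rules an option out.

(A) T(x,y) = (y, x): preserves the norm -- it is an orthogonal map (a rotation/reflection), and (y)^2 + (x)^2 simplifies to x^2 + y^2.
(B) T(x,y) = (x + 1, y + 1): v = (1, 0) has norm sqrt((1)^2 + (0)^2) = 1, but T(v) = (2, 1) has norm sqrt(5) -- not preserved.
(C) T(x,y) = (2x, y): v = (1, 0) has norm sqrt((1)^2 + (0)^2) = 1, but T(v) = (2, 0) has norm 2 -- not preserved.
(D) T(x,y) = (x + y, y): v = (0, 1) has norm sqrt((0)^2 + (1)^2) = 1, but T(v) = (1, 1) has norm sqrt(2) -- not preserved.

Therefore the answer is (A).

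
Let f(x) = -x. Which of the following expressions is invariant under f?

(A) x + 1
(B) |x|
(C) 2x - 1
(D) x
B

For f(x) = -x:
Applying f replaces x by -x. Since |-x| = |x|, the absolute value is unchanged by f, whereas x -> -x, 2x - 1 -> -2x - 1 and x + 1 -> -x + 1 all change.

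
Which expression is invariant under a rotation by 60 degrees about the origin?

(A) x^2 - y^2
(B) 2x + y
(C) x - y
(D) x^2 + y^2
D

A rotation by 60 degrees sends (x, y) to (x/2 - sqrt(3)y/2, sqrt(3)x/2 + y/2).
Substitute the transformed coordinates into each option and compare with the original:
(A) x^2 - y^2  ->  (x/2 - sqrt(3)y/2)^2 - (sqrt(3)x/2 + y/2)^2 = -x^2/2 - sqrt(3)xy + y^2/2   [differs from x^2 - y^2: not invariant]
(B) 2x + y  ->  2(x/2 - sqrt(3)y/2) + (sqrt(3)x/2 + y/2) = sqrt(3)x/2 + x - sqrt(3)y + y/2   [differs from 2x + y: not invariant]
(C) x - y  ->  (x/2 - sqrt(3)y/2) - (sqrt(3)x/2 + y/2) = -sqrt(3)x/2 + x/2 - sqrt(3)y/2 - y/2   [differs from x - y: not invariant]
(D) x^2 + y^2  ->  (x/2 - sqrt(3)y/2)^2 + (sqrt(3)x/2 + y/2)^2 = x^2 + y^2   [equals x^2 + y^2: invariant]

Only option (D), x^2 + y^2, is unchanged by the transformation.
Geometrically, x^2 + y^2 is the squared distance from the origin, which every rotation about the origin preserves.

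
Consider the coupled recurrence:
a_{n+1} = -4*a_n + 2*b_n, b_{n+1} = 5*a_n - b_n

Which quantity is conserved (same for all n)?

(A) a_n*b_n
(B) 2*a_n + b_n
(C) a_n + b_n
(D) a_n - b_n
C

Replace a_n by a_{n+1} = -4*a_n + 2*b_n and b_n by b_{n+1} = 5*a_n - b_n in each option and simplify:
(A) a_n*b_n  ->  (-4*a_n + 2*b_n)*(5*a_n - b_n) = -20*a_n^2 + 14*a_n*b_n - 2*b_n^2   [not conserved]
(B) 2*a_n + b_n  ->  2*(-4*a_n + 2*b_n) + (5*a_n - b_n) = -3*a_n + 3*b_n   [not conserved]
(C) a_n + b_n  ->  (-4*a_n + 2*b_n) + (5*a_n - b_n) = a_n + b_n   [conserved]
(D) a_n - b_n  ->  (-4*a_n + 2*b_n) - (5*a_n - b_n) = -9*a_n + 3*b_n   [not conserved]

Only (C) a_n + b_n returns to itself after one step, so it is the conserved quantity.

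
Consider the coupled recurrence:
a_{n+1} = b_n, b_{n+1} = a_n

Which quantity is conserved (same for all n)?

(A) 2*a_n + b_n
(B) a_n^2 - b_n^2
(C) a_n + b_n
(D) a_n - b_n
C

Replace a_n by a_{n+1} = b_n and b_n by b_{n+1} = a_n in each option and simplify:
(A) 2*a_n + b_n  ->  2*(b_n) + (a_n) = a_n + 2*b_n   [not conserved]
(B) a_n^2 - b_n^2  ->  (b_n)^2 - (a_n)^2 = -a_n^2 + b_n^2   [not conserved]
(C) a_n + b_n  ->  (b_n) + (a_n) = a_n + b_n   [conserved]
(D) a_n - b_n  ->  (b_n) - (a_n) = -a_n + b_n   [not conserved]

Only (C) a_n + b_n returns to itself after one step, so it is the conserved quantity.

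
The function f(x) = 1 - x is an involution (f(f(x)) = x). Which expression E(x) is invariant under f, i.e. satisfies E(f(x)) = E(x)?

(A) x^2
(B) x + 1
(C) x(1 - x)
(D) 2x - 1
C

Replace x by f(x) = 1 - x in each option and simplify. As a quick numerical cross-check, also compare E(3) with E(f(3)) = E(-2).

(A) x^2  ->  (1 - x)^2 = (x - 1)^2; check: E(3) = 9 but E(-2) = 4.   [not invariant]
(B) x + 1  ->  (1 - x) + 1 = 2 - x; check: E(3) = 4 but E(-2) = -1.   [not invariant]
(C) x(1 - x)  ->  (1 - x)(1 - (1 - x)), which simplifies back to x(1 - x); check: E(3) = -6, E(-2) = -6.   [invariant]
(D) 2x - 1  ->  2(1 - x) - 1 = 1 - 2x; check: E(3) = 5 but E(-2) = -5.   [not invariant]

Only (C) is unchanged. E is symmetric under swapping x with f(x) = 1 - x, which is exactly what an involution does.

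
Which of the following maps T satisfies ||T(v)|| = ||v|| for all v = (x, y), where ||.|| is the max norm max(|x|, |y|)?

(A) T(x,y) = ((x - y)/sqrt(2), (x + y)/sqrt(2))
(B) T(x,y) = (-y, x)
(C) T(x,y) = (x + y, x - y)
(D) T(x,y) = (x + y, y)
B

A transformation preserves a norm if ||T(v)|| = ||v|| for every v; a single vector where the norm changes rules an option out.

(A) T(x,y) = ((x - y)/sqrt(2), (x + y)/sqrt(2)): v = (1, 0) has norm max(|1|, |0|) = 1, but T(v) = (sqrt(2)/2, sqrt(2)/2) has norm sqrt(2)/2 -- not preserved.
(B) T(x,y) = (-y, x): preserves the norm -- it only permutes the coordinates and/or flips signs, which leaves max(|x|, |y|) unchanged.
(C) T(x,y) = (x + y, x - y): v = (1, 1) has norm max(|1|, |1|) = 1, but T(v) = (2, 0) has norm 2 -- not preserved.
(D) T(x,y) = (x + y, y): v = (1, 1) has norm max(|1|, |1|) = 1, but T(v) = (2, 1) has norm 2 -- not preserved.

Therefore the answer is (B).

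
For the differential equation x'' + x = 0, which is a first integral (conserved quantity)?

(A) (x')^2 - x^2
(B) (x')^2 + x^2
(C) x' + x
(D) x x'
B

A first integral I satisfies dI/dt = 0 along every solution. Differentiate each option and use the equation of motion:
(A) d/dt[(x')^2 - x^2] = 2x'x'' - 2x x' = -4x x', not identically 0
(B) d/dt[(x')^2 + x^2] = 2x'x'' + 2x x' = 2x'(-x) + 2x x' = 0
(C) d/dt[x' + x] = x'' + x' = -x + x', not identically 0
(D) d/dt[x x'] = (x')^2 + x x'' = (x')^2 - x^2, not identically 0

Only (B) has zero time-derivative. So the energy-like quantity (x')^2 + x^2 is the first integral.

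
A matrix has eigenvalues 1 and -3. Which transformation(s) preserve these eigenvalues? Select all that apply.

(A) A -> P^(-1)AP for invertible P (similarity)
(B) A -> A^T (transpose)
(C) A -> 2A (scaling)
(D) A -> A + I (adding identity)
A and B

Eigenvalues are preserved by:
1. Similarity transformations: A -> P^(-1)AP (same characteristic polynomial)
2. Transpose: A^T has the same eigenvalues as A

Eigenvalues are NOT preserved by:
- Adding identity: eigenvalues become 1+1, -3+1
- Scaling: eigenvalues become 2, -6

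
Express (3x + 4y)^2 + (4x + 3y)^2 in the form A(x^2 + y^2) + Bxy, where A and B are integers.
25(x^2 + y^2) + 48xy

Expanding: (3x + 4y)^2 = 9x^2 + 24xy + 16y^2
(4x + 3y)^2 = 16x^2 + 24xy + 9y^2
Sum = (9+16)(x^2+y^2) + 48xy = 25(x^2 + y^2) + 48xy
This is symmetric in x and y.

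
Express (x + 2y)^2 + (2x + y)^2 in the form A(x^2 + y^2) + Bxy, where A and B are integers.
5(x^2 + y^2) + 8xy

Expanding: (x + 2y)^2 = x^2 + 4xy + 4y^2
(2x + y)^2 = 4x^2 + 4xy + y^2
Sum = (1+4)(x^2+y^2) + 8xy = 5(x^2 + y^2) + 8xy
This is symmetric in x and y.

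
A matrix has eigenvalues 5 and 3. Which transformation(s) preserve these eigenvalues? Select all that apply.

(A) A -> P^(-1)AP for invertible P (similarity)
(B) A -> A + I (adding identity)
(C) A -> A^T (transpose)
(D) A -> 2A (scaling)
A and C

Eigenvalues are preserved by:
1. Similarity transformations: A -> P^(-1)AP (same characteristic polynomial)
2. Transpose: A^T has the same eigenvalues as A

Eigenvalues are NOT preserved by:
- Adding identity: eigenvalues become 5+1, 3+1
- Scaling: eigenvalues become 10, 6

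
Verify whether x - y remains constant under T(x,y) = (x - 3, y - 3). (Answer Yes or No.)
Yes

Substitute T(x,y) = (x - 3, y - 3) into the expression and compare with the original.

Original: x - y
After applying T: (x - 3) - (y - 3) = x - y

This is identical to the original x - y, so the expression is invariant.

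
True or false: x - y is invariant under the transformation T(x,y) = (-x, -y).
False

Substitute T(x,y) = (-x, -y) into the expression and compare with the original.

Original: x - y
After applying T: (-x) - (-y) = -x + y

This differs from the original x - y (difference: -2x + 2y), so the expression is NOT invariant.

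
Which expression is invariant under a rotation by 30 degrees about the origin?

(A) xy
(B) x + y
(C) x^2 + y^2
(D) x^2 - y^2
C

A rotation by 30 degrees sends (x, y) to (sqrt(3)x/2 - y/2, x/2 + sqrt(3)y/2).
Substitute the transformed coordinates into each option and compare with the original:
(A) xy  ->  (sqrt(3)x/2 - y/2)(x/2 + sqrt(3)y/2) = sqrt(3)x^2/4 + xy/2 - sqrt(3)y^2/4   [differs from xy: not invariant]
(B) x + y  ->  (sqrt(3)x/2 - y/2) + (x/2 + sqrt(3)y/2) = x/2 + sqrt(3)x/2 - y/2 + sqrt(3)y/2   [differs from x + y: not invariant]
(C) x^2 + y^2  ->  (sqrt(3)x/2 - y/2)^2 + (x/2 + sqrt(3)y/2)^2 = x^2 + y^2   [equals x^2 + y^2: invariant]
(D) x^2 - y^2  ->  (sqrt(3)x/2 - y/2)^2 - (x/2 + sqrt(3)y/2)^2 = x^2/2 - sqrt(3)xy - y^2/2   [differs from x^2 - y^2: not invariant]

Only option (C), x^2 + y^2, is unchanged by the transformation.
Geometrically, x^2 + y^2 is the squared distance from the origin, which every rotation about the origin preserves.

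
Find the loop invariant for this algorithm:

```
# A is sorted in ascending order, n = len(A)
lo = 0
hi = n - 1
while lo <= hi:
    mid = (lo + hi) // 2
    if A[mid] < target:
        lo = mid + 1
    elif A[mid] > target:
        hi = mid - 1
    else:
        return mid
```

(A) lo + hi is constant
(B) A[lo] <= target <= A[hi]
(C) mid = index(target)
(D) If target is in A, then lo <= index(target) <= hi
D

A loop invariant must hold before the first iteration and be re-established by every execution of the body.

(D) If target is in A, then lo <= index(target) <= hi: Before the loop [lo, hi] = [0, n-1] covers every index. When A[mid] < target, sortedness puts target strictly to the right of mid, so setting lo = mid + 1 keeps index(target) in [lo, hi]; symmetrically for hi = mid - 1. Hence 'if target is in A then lo <= index(target) <= hi' holds after every iteration, and when lo > hi it proves target is absent.

The other options fail:
(A) lo + hi is constant: each iteration moves exactly one of lo, hi, so lo + hi changes (e.g. 0 + (n-1) becomes (mid+1) + (n-1)).
(B) A[lo] <= target <= A[hi]: fails when target is not in A (e.g. target < A[0] already violates it before the loop), so it is not maintained in general.
(C) mid = index(target): mid is just the current probe; it equals index(target) only on the iteration that returns.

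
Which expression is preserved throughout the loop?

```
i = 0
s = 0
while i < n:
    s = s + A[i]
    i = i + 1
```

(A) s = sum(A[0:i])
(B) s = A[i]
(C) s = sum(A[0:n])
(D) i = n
A

A loop invariant must hold before the first iteration and be re-established by every execution of the body.

(A) s = sum(A[0:i]): Initially i = 0 and s = 0 = sum of the empty slice A[0:0]. If s = sum(A[0:i]) holds at the top of an iteration, the body sets s to sum(A[0:i]) + A[i] = sum(A[0:i+1]) and then i to i+1, so s = sum(A[0:i]) holds again. At exit i = n, giving s = sum(A[0:n]).

The other options fail:
(B) s = A[i]: after the first iteration s = A[0] but i = 1, so s = A[i] compares s with the wrong element (and fails in general).
(C) s = sum(A[0:n]): false before the loop (s = 0, not the full sum) -- it only becomes true at exit.
(D) i = n: false initially (i = 0); it is the exit condition, not an invariant.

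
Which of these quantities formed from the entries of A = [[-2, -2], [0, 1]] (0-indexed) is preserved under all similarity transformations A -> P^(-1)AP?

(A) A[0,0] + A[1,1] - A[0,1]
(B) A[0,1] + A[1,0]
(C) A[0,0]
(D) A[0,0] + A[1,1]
D

A[0,0] + A[1,1] is the trace of A. By the cyclic property of the trace, tr(P^(-1)AP) = tr(APP^(-1)) = tr(A), so it is the same for every matrix similar to A.

The other combinations are not similarity invariants. For example, take P = [[1, 1], [1, 2]] (det P = 1), so P^(-1) = [[2, -1], [-1, 1]] and
B = P^(-1)AP = [[-9, -14], [5, 8]].
Evaluating each option on A and on B:
(A) A[0,0] + A[1,1] - A[0,1]: 1 for A, 13 for B -> changes
(B) A[0,1] + A[1,0]: -2 for A, -9 for B -> changes
(C) A[0,0]: -2 for A, -9 for B -> changes
(D) A[0,0] + A[1,1]: -1 for A, -1 for B -> unchanged

Only (D) A[0,0] + A[1,1] = -1 survives (and it does so for every P, not just this one), so it is the invariant.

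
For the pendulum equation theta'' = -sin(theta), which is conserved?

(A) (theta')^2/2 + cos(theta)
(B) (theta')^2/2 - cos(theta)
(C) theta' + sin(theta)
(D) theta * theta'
B

A first integral I satisfies dI/dt = 0 along every solution. Differentiate each option and use the equation of motion:
(A) d/dt[(theta')^2/2 + cos(theta)] = theta' theta'' - sin(theta) theta' = -2 theta' sin(theta), not identically 0
(B) d/dt[(theta')^2/2 - cos(theta)] = theta' theta'' + sin(theta) theta' = theta'(-sin(theta)) + theta' sin(theta) = 0
(C) d/dt[theta' + sin(theta)] = theta'' + cos(theta) theta' = -sin(theta) + theta' cos(theta), not identically 0
(D) d/dt[theta * theta'] = (theta')^2 + theta theta'' = (theta')^2 - theta sin(theta), not identically 0

Only (B) has zero time-derivative. This is the total energy: kinetic (theta')^2/2 plus potential -cos(theta).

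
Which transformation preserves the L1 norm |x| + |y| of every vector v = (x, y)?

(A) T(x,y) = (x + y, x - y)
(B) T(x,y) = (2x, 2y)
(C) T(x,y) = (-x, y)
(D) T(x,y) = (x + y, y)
C

A transformation preserves a norm if ||T(v)|| = ||v|| for every v; a single vector where the norm changes rules an option out.

(A) T(x,y) = (x + y, x - y): v = (1, 0) has norm |1| + |0| = 1, but T(v) = (1, 1) has norm 2 -- not preserved.
(B) T(x,y) = (2x, 2y): v = (1, 0) has norm |1| + |0| = 1, but T(v) = (2, 0) has norm 2 -- not preserved.
(C) T(x,y) = (-x, y): preserves the norm -- it only permutes the coordinates and/or flips signs, which leaves |x| + |y| unchanged.
(D) T(x,y) = (x + y, y): v = (0, 1) has norm |0| + |1| = 1, but T(v) = (1, 1) has norm 2 -- not preserved.

Therefore the answer is (C).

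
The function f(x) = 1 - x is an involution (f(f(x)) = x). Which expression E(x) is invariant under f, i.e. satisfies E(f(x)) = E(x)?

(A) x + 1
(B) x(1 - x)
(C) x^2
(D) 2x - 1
B

Replace x by f(x) = 1 - x in each option and simplify. As a quick numerical cross-check, also compare E(3) with E(f(3)) = E(-2).

(A) x + 1  ->  (1 - x) + 1 = 2 - x; check: E(3) = 4 but E(-2) = -1.   [not invariant]
(B) x(1 - x)  ->  (1 - x)(1 - (1 - x)), which simplifies back to x(1 - x); check: E(3) = -6, E(-2) = -6.   [invariant]
(C) x^2  ->  (1 - x)^2 = (x - 1)^2; check: E(3) = 9 but E(-2) = 4.   [not invariant]
(D) 2x - 1  ->  2(1 - x) - 1 = 1 - 2x; check: E(3) = 5 but E(-2) = -5.   [not invariant]

Only (B) is unchanged. E is symmetric under swapping x with f(x) = 1 - x, which is exactly what an involution does.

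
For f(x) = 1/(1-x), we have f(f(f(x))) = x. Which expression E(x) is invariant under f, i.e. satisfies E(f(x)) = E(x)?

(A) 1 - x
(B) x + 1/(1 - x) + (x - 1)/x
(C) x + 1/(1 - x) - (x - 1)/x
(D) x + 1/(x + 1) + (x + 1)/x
B

Replace x by f(x) = 1/(1 - x) in each option and simplify. As a quick numerical cross-check, also compare E(5) with E(f(5)) = E(-1/4).

(A) 1 - x  ->  1 - (1/(1 - x)) = x/(x - 1); check: E(5) = -4 but E(-1/4) = 5/4.   [not invariant]
(B) x + 1/(1 - x) + (x - 1)/x  ->  (1/(1 - x)) + 1/(1 - (1/(1 - x))) + ((1/(1 - x)) - 1)/(1/(1 - x)), which simplifies back to x + 1/(1 - x) + (x - 1)/x; check: E(5) = 111/20, E(-1/4) = 111/20.   [invariant]
(C) x + 1/(1 - x) - (x - 1)/x  ->  (1/(1 - x)) + 1/(1 - (1/(1 - x))) - ((1/(1 - x)) - 1)/(1/(1 - x)) = (x^2(1 - x) - x + (x - 1)^2)/(x(x - 1)); check: E(5) = 79/20 but E(-1/4) = -89/20.   [not invariant]
(D) x + 1/(x + 1) + (x + 1)/x  ->  (1/(1 - x)) + 1/((1/(1 - x)) + 1) + ((1/(1 - x)) + 1)/(1/(1 - x)) = (-x^3 + 6x^2 - 11x + 7)/(x^2 - 3x + 2); check: E(5) = 191/30 but E(-1/4) = -23/12.   [not invariant]

Only (B) is unchanged. Indeed f(f(x)) = 1/(1 - 1/(1-x)) = (1-x)/(-x) = (x-1)/x, so E(x) = x + f(x) + f(f(x)) is the sum over the whole 3-cycle; applying f just permutes the three terms cyclically (x -> f(x) -> f(f(x)) -> x), leaving the sum unchanged.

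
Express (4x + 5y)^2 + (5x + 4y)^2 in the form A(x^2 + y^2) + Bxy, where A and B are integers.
41(x^2 + y^2) + 80xy

Expanding: (4x + 5y)^2 = 16x^2 + 40xy + 25y^2
(5x + 4y)^2 = 25x^2 + 40xy + 16y^2
Sum = (16+25)(x^2+y^2) + 80xy = 41(x^2 + y^2) + 80xy
This is symmetric in x and y.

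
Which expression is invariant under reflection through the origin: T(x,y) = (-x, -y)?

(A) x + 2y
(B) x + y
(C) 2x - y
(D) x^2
D

The map is reflection through the origin: T(x,y) = (-x, -y).
Substitute the transformed coordinates into each option and compare with the original:
(A) x + 2y  ->  (-x) + 2(-y) = -x - 2y   [differs from x + 2y: not invariant]
(B) x + y  ->  (-x) + (-y) = -x - y   [differs from x + y: not invariant]
(C) 2x - y  ->  2(-x) - (-y) = -2x + y   [differs from 2x - y: not invariant]
(D) x^2  ->  (-x)^2 = x^2   [equals x^2: invariant]

Only option (D), x^2, is unchanged by the transformation.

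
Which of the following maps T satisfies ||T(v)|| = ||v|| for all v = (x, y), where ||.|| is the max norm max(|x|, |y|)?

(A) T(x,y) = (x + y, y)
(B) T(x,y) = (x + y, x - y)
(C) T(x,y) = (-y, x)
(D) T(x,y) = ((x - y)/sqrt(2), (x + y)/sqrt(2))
C

A transformation preserves a norm if ||T(v)|| = ||v|| for every v; a single vector where the norm changes rules an option out.

(A) T(x,y) = (x + y, y): v = (1, 1) has norm max(|1|, |1|) = 1, but T(v) = (2, 1) has norm 2 -- not preserved.
(B) T(x,y) = (x + y, x - y): v = (1, 1) has norm max(|1|, |1|) = 1, but T(v) = (2, 0) has norm 2 -- not preserved.
(C) T(x,y) = (-y, x): preserves the norm -- it only permutes the coordinates and/or flips signs, which leaves max(|x|, |y|) unchanged.
(D) T(x,y) = ((x - y)/sqrt(2), (x + y)/sqrt(2)): v = (1, 0) has norm max(|1|, |0|) = 1, but T(v) = (sqrt(2)/2, sqrt(2)/2) has norm sqrt(2)/2 -- not preserved.

Therefore the answer is (C).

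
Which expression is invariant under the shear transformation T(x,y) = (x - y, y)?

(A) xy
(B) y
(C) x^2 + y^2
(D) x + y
B

Under the shear T(x,y) = (x - y, y):
Substitute the transformed coordinates into each option and compare with the original:
(A) xy  ->  (x - y)(y) = xy - y^2   [differs from xy: not invariant]
(B) y  ->  (y) = y   [equals y: invariant]
(C) x^2 + y^2  ->  (x - y)^2 + (y)^2 = x^2 - 2xy + 2y^2   [differs from x^2 + y^2: not invariant]
(D) x + y  ->  (x - y) + (y) = x   [differs from x + y: not invariant]

Only option (B), y, is unchanged by the transformation.
A horizontal shear moves points parallel to the x-axis, so the y-coordinate (and any function of y alone) is unchanged.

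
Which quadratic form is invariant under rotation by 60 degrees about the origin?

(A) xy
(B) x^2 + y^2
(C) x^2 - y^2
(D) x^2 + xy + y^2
B

Rotation by 60 degrees sends (x, y) to (x/2 - sqrt(3)y/2, sqrt(3)x/2 + y/2).
Substitute the transformed coordinates into each option and compare with the original:
(A) xy  ->  (x/2 - sqrt(3)y/2)(sqrt(3)x/2 + y/2) = sqrt(3)x^2/4 - xy/2 - sqrt(3)y^2/4   [differs from xy: not invariant]
(B) x^2 + y^2  ->  (x/2 - sqrt(3)y/2)^2 + (sqrt(3)x/2 + y/2)^2 = x^2 + y^2   [equals x^2 + y^2: invariant]
(C) x^2 - y^2  ->  (x/2 - sqrt(3)y/2)^2 - (sqrt(3)x/2 + y/2)^2 = -x^2/2 - sqrt(3)xy + y^2/2   [differs from x^2 - y^2: not invariant]
(D) x^2 + xy + y^2  ->  (x/2 - sqrt(3)y/2)^2 + (x/2 - sqrt(3)y/2)(sqrt(3)x/2 + y/2) + (sqrt(3)x/2 + y/2)^2 = sqrt(3)x^2/4 + x^2 - xy/2 - sqrt(3)y^2/4 + y^2   [differs from x^2 + xy + y^2: not invariant]

Only option (B), x^2 + y^2, is unchanged by the transformation.
x^2 + y^2 is the squared distance from the origin, which rotations preserve.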